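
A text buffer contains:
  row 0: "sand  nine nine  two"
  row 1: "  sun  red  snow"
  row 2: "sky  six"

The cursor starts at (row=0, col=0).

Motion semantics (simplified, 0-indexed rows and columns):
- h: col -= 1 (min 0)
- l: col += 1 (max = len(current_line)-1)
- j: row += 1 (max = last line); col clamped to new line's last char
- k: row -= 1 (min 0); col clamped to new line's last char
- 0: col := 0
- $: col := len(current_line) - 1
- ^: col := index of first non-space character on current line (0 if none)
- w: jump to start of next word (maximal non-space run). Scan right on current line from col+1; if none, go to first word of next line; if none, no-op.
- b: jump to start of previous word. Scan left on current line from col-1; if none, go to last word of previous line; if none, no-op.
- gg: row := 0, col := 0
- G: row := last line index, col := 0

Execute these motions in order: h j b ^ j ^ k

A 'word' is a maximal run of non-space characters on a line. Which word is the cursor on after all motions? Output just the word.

After 1 (h): row=0 col=0 char='s'
After 2 (j): row=1 col=0 char='_'
After 3 (b): row=0 col=17 char='t'
After 4 (^): row=0 col=0 char='s'
After 5 (j): row=1 col=0 char='_'
After 6 (^): row=1 col=2 char='s'
After 7 (k): row=0 col=2 char='n'

Answer: sand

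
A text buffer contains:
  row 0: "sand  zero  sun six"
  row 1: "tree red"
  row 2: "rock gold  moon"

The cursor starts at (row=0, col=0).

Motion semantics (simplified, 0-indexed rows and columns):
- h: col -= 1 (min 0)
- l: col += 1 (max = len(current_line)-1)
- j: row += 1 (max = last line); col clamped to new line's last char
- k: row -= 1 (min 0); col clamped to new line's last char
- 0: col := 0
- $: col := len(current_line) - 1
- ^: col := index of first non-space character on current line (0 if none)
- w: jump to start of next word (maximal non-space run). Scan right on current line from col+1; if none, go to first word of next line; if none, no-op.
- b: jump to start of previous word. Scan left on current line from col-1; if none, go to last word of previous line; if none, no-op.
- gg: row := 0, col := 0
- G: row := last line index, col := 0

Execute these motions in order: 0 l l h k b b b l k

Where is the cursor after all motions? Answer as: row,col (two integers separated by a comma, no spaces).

Answer: 0,1

Derivation:
After 1 (0): row=0 col=0 char='s'
After 2 (l): row=0 col=1 char='a'
After 3 (l): row=0 col=2 char='n'
After 4 (h): row=0 col=1 char='a'
After 5 (k): row=0 col=1 char='a'
After 6 (b): row=0 col=0 char='s'
After 7 (b): row=0 col=0 char='s'
After 8 (b): row=0 col=0 char='s'
After 9 (l): row=0 col=1 char='a'
After 10 (k): row=0 col=1 char='a'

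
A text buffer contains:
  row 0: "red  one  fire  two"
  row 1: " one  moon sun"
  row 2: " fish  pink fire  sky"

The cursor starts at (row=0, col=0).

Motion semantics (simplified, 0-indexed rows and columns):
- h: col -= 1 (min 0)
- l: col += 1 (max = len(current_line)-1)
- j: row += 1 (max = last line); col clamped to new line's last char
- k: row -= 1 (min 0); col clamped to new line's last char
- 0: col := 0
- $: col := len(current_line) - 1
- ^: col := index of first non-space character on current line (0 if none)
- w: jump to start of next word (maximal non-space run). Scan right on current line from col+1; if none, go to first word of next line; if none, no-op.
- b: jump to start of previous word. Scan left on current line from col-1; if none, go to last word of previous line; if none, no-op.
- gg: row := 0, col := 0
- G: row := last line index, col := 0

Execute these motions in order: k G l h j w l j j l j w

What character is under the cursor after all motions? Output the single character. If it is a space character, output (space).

Answer: p

Derivation:
After 1 (k): row=0 col=0 char='r'
After 2 (G): row=2 col=0 char='_'
After 3 (l): row=2 col=1 char='f'
After 4 (h): row=2 col=0 char='_'
After 5 (j): row=2 col=0 char='_'
After 6 (w): row=2 col=1 char='f'
After 7 (l): row=2 col=2 char='i'
After 8 (j): row=2 col=2 char='i'
After 9 (j): row=2 col=2 char='i'
After 10 (l): row=2 col=3 char='s'
After 11 (j): row=2 col=3 char='s'
After 12 (w): row=2 col=7 char='p'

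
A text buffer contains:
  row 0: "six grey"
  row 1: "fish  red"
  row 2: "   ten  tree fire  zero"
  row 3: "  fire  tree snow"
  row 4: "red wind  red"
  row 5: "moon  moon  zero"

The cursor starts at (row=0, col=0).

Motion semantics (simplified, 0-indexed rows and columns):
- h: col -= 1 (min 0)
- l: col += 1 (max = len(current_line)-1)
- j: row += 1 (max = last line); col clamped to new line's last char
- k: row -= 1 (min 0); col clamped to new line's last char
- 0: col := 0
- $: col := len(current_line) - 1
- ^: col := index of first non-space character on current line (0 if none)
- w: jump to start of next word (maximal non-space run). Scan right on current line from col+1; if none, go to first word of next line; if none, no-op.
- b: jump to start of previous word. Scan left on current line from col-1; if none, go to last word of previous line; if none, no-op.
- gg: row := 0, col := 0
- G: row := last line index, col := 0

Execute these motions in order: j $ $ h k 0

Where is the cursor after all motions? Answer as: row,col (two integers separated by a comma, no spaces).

After 1 (j): row=1 col=0 char='f'
After 2 ($): row=1 col=8 char='d'
After 3 ($): row=1 col=8 char='d'
After 4 (h): row=1 col=7 char='e'
After 5 (k): row=0 col=7 char='y'
After 6 (0): row=0 col=0 char='s'

Answer: 0,0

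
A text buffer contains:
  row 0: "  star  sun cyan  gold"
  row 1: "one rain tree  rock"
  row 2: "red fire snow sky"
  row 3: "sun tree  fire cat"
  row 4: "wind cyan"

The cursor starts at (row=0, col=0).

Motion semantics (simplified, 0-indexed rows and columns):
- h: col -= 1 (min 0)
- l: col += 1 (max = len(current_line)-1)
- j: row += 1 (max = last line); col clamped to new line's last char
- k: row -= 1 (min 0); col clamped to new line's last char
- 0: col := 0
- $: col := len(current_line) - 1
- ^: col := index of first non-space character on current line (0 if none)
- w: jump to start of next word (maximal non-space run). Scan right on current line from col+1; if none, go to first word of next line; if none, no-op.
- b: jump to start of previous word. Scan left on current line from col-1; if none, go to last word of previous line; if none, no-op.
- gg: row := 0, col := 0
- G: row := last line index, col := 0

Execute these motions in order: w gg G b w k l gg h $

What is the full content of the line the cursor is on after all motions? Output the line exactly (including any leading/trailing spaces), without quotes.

After 1 (w): row=0 col=2 char='s'
After 2 (gg): row=0 col=0 char='_'
After 3 (G): row=4 col=0 char='w'
After 4 (b): row=3 col=15 char='c'
After 5 (w): row=4 col=0 char='w'
After 6 (k): row=3 col=0 char='s'
After 7 (l): row=3 col=1 char='u'
After 8 (gg): row=0 col=0 char='_'
After 9 (h): row=0 col=0 char='_'
After 10 ($): row=0 col=21 char='d'

Answer:   star  sun cyan  gold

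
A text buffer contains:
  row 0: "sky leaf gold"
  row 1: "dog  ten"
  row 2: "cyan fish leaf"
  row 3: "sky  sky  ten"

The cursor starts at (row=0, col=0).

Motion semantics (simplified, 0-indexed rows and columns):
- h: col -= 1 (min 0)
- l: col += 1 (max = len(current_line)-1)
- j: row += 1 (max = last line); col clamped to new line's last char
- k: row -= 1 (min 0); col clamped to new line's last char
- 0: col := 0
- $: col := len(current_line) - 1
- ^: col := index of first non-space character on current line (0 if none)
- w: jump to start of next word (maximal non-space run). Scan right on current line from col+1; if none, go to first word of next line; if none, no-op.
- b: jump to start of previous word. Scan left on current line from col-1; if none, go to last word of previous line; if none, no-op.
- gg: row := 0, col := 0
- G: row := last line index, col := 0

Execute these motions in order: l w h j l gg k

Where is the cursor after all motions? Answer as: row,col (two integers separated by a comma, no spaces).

After 1 (l): row=0 col=1 char='k'
After 2 (w): row=0 col=4 char='l'
After 3 (h): row=0 col=3 char='_'
After 4 (j): row=1 col=3 char='_'
After 5 (l): row=1 col=4 char='_'
After 6 (gg): row=0 col=0 char='s'
After 7 (k): row=0 col=0 char='s'

Answer: 0,0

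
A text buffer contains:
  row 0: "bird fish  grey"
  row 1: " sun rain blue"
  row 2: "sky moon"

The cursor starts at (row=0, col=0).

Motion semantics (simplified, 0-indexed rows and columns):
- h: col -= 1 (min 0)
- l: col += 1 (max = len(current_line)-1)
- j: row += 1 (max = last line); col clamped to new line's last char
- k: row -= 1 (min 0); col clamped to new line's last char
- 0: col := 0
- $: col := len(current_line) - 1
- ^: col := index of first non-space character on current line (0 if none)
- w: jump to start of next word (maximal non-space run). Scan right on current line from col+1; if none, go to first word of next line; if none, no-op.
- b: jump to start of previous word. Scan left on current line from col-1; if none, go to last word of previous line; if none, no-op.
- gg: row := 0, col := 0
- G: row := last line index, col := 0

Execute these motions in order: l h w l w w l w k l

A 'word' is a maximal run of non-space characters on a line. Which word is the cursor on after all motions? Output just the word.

Answer: fish

Derivation:
After 1 (l): row=0 col=1 char='i'
After 2 (h): row=0 col=0 char='b'
After 3 (w): row=0 col=5 char='f'
After 4 (l): row=0 col=6 char='i'
After 5 (w): row=0 col=11 char='g'
After 6 (w): row=1 col=1 char='s'
After 7 (l): row=1 col=2 char='u'
After 8 (w): row=1 col=5 char='r'
After 9 (k): row=0 col=5 char='f'
After 10 (l): row=0 col=6 char='i'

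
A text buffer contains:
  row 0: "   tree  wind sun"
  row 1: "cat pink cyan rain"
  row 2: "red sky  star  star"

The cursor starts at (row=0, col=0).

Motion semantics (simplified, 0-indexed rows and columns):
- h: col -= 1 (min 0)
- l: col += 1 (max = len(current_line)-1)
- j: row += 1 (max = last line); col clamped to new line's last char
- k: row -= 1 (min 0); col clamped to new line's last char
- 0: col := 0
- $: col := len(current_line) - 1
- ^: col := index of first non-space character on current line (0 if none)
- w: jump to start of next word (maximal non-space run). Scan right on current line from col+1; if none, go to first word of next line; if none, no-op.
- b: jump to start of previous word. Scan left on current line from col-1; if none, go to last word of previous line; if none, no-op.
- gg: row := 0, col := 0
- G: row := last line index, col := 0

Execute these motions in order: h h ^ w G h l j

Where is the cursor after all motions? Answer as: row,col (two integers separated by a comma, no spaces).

Answer: 2,1

Derivation:
After 1 (h): row=0 col=0 char='_'
After 2 (h): row=0 col=0 char='_'
After 3 (^): row=0 col=3 char='t'
After 4 (w): row=0 col=9 char='w'
After 5 (G): row=2 col=0 char='r'
After 6 (h): row=2 col=0 char='r'
After 7 (l): row=2 col=1 char='e'
After 8 (j): row=2 col=1 char='e'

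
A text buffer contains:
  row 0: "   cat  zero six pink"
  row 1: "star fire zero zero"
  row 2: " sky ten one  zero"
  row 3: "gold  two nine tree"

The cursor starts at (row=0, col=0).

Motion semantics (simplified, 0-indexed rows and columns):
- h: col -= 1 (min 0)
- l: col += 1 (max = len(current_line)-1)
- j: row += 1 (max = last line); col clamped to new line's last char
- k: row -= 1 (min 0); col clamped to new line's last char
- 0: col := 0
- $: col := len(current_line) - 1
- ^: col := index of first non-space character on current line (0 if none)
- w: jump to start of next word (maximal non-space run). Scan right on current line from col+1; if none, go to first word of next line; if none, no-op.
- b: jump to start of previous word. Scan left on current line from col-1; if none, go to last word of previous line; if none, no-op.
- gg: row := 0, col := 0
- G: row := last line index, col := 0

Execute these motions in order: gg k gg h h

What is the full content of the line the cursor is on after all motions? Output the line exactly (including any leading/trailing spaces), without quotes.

After 1 (gg): row=0 col=0 char='_'
After 2 (k): row=0 col=0 char='_'
After 3 (gg): row=0 col=0 char='_'
After 4 (h): row=0 col=0 char='_'
After 5 (h): row=0 col=0 char='_'

Answer:    cat  zero six pink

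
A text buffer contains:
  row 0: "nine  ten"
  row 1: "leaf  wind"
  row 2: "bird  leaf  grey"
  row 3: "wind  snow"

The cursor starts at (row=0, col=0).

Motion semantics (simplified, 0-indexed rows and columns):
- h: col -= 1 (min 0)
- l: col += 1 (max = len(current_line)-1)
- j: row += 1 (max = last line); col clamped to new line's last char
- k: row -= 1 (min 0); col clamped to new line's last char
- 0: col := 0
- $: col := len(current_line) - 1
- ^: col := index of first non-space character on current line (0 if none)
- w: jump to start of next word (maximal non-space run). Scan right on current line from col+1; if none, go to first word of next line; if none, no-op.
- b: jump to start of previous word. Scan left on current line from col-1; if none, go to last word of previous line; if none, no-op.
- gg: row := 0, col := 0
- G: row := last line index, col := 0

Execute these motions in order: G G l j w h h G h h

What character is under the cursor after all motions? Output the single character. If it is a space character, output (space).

After 1 (G): row=3 col=0 char='w'
After 2 (G): row=3 col=0 char='w'
After 3 (l): row=3 col=1 char='i'
After 4 (j): row=3 col=1 char='i'
After 5 (w): row=3 col=6 char='s'
After 6 (h): row=3 col=5 char='_'
After 7 (h): row=3 col=4 char='_'
After 8 (G): row=3 col=0 char='w'
After 9 (h): row=3 col=0 char='w'
After 10 (h): row=3 col=0 char='w'

Answer: w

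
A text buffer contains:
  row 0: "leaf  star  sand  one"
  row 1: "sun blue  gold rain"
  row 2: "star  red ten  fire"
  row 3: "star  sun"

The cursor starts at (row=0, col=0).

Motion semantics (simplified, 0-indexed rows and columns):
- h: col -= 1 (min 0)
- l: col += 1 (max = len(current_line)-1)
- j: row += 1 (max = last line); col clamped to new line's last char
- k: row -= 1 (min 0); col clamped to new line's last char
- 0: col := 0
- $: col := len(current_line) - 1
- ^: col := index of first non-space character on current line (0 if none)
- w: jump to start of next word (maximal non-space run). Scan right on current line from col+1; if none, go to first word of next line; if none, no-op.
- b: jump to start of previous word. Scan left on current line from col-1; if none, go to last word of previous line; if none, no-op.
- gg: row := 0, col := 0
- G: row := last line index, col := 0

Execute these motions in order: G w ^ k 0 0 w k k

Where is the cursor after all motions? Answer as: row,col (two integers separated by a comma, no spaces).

After 1 (G): row=3 col=0 char='s'
After 2 (w): row=3 col=6 char='s'
After 3 (^): row=3 col=0 char='s'
After 4 (k): row=2 col=0 char='s'
After 5 (0): row=2 col=0 char='s'
After 6 (0): row=2 col=0 char='s'
After 7 (w): row=2 col=6 char='r'
After 8 (k): row=1 col=6 char='u'
After 9 (k): row=0 col=6 char='s'

Answer: 0,6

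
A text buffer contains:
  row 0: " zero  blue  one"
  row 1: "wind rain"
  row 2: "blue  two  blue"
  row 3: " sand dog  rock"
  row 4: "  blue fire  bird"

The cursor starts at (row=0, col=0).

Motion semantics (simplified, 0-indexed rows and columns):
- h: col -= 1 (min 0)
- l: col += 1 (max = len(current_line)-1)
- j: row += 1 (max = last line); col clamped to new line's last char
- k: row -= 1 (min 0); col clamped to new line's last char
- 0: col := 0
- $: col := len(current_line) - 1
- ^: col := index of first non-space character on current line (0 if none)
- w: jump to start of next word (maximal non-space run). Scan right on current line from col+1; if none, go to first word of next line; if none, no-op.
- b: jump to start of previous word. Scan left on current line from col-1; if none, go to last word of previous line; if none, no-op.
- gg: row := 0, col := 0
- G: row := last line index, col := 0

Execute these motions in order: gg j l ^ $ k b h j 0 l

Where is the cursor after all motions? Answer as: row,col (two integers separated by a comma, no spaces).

Answer: 1,1

Derivation:
After 1 (gg): row=0 col=0 char='_'
After 2 (j): row=1 col=0 char='w'
After 3 (l): row=1 col=1 char='i'
After 4 (^): row=1 col=0 char='w'
After 5 ($): row=1 col=8 char='n'
After 6 (k): row=0 col=8 char='l'
After 7 (b): row=0 col=7 char='b'
After 8 (h): row=0 col=6 char='_'
After 9 (j): row=1 col=6 char='a'
After 10 (0): row=1 col=0 char='w'
After 11 (l): row=1 col=1 char='i'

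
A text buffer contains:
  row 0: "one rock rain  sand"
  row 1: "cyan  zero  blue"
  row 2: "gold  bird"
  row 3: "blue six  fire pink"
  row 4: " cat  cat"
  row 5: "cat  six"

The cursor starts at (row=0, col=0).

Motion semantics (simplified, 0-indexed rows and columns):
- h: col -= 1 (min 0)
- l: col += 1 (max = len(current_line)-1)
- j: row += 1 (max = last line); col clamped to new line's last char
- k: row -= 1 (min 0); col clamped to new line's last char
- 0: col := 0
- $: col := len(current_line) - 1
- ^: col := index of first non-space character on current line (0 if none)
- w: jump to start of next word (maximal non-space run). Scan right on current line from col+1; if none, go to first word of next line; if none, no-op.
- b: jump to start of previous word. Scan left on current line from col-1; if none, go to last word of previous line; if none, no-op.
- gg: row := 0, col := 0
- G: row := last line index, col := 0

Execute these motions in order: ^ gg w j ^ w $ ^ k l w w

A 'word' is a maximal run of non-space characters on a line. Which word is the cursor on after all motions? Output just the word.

After 1 (^): row=0 col=0 char='o'
After 2 (gg): row=0 col=0 char='o'
After 3 (w): row=0 col=4 char='r'
After 4 (j): row=1 col=4 char='_'
After 5 (^): row=1 col=0 char='c'
After 6 (w): row=1 col=6 char='z'
After 7 ($): row=1 col=15 char='e'
After 8 (^): row=1 col=0 char='c'
After 9 (k): row=0 col=0 char='o'
After 10 (l): row=0 col=1 char='n'
After 11 (w): row=0 col=4 char='r'
After 12 (w): row=0 col=9 char='r'

Answer: rain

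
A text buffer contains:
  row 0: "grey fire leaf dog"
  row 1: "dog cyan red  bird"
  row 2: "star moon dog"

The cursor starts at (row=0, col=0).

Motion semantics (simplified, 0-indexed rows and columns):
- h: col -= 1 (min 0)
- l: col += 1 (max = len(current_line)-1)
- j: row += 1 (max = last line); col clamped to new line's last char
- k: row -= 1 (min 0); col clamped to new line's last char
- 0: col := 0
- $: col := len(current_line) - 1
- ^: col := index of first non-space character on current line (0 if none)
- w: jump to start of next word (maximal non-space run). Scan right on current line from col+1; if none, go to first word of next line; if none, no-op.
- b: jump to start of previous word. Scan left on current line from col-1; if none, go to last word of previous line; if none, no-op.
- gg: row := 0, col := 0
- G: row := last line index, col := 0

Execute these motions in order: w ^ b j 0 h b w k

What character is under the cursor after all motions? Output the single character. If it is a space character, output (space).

After 1 (w): row=0 col=5 char='f'
After 2 (^): row=0 col=0 char='g'
After 3 (b): row=0 col=0 char='g'
After 4 (j): row=1 col=0 char='d'
After 5 (0): row=1 col=0 char='d'
After 6 (h): row=1 col=0 char='d'
After 7 (b): row=0 col=15 char='d'
After 8 (w): row=1 col=0 char='d'
After 9 (k): row=0 col=0 char='g'

Answer: g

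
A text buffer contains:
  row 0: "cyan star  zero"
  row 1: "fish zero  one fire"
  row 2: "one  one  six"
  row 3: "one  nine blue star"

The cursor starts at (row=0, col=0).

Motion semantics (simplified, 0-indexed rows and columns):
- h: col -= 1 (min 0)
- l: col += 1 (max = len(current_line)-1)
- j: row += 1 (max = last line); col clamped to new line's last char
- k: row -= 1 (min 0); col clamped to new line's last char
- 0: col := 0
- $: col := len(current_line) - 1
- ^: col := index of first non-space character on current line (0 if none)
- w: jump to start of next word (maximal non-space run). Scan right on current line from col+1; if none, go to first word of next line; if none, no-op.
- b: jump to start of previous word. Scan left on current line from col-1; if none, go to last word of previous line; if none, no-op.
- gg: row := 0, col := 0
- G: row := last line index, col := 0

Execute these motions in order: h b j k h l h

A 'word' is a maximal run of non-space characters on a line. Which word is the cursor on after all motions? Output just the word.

Answer: cyan

Derivation:
After 1 (h): row=0 col=0 char='c'
After 2 (b): row=0 col=0 char='c'
After 3 (j): row=1 col=0 char='f'
After 4 (k): row=0 col=0 char='c'
After 5 (h): row=0 col=0 char='c'
After 6 (l): row=0 col=1 char='y'
After 7 (h): row=0 col=0 char='c'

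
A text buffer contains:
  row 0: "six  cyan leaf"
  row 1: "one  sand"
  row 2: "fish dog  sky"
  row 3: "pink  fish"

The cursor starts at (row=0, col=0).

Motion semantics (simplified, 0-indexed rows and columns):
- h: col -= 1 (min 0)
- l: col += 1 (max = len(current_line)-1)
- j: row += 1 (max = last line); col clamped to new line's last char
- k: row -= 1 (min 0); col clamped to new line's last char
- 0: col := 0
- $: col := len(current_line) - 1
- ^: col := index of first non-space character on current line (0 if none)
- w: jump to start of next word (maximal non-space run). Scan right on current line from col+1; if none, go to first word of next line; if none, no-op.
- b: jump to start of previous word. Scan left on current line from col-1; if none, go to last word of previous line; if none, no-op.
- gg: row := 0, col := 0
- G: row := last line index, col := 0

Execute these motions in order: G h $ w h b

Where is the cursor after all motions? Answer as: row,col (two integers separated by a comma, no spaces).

After 1 (G): row=3 col=0 char='p'
After 2 (h): row=3 col=0 char='p'
After 3 ($): row=3 col=9 char='h'
After 4 (w): row=3 col=9 char='h'
After 5 (h): row=3 col=8 char='s'
After 6 (b): row=3 col=6 char='f'

Answer: 3,6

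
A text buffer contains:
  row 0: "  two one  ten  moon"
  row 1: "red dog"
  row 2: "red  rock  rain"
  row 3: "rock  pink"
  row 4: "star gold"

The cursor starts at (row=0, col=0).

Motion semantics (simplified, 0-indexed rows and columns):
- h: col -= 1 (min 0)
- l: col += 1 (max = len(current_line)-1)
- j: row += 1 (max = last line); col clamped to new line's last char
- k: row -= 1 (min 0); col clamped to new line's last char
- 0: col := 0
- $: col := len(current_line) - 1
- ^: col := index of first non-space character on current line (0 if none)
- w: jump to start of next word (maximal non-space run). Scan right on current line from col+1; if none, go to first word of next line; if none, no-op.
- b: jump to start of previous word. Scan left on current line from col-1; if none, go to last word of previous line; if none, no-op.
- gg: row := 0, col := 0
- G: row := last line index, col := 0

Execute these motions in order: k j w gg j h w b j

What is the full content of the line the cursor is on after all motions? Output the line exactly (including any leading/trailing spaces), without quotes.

Answer: red  rock  rain

Derivation:
After 1 (k): row=0 col=0 char='_'
After 2 (j): row=1 col=0 char='r'
After 3 (w): row=1 col=4 char='d'
After 4 (gg): row=0 col=0 char='_'
After 5 (j): row=1 col=0 char='r'
After 6 (h): row=1 col=0 char='r'
After 7 (w): row=1 col=4 char='d'
After 8 (b): row=1 col=0 char='r'
After 9 (j): row=2 col=0 char='r'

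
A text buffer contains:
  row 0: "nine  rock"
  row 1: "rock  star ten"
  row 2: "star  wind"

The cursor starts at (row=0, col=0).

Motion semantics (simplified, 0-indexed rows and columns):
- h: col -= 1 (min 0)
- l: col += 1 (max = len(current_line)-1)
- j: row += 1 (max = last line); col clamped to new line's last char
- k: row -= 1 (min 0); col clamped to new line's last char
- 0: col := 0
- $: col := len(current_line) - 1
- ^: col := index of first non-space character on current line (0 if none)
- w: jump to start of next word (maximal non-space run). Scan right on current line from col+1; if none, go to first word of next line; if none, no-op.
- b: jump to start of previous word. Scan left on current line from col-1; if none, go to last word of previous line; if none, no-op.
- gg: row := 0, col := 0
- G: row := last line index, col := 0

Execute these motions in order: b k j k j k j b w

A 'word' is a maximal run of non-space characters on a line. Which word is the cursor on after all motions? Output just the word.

After 1 (b): row=0 col=0 char='n'
After 2 (k): row=0 col=0 char='n'
After 3 (j): row=1 col=0 char='r'
After 4 (k): row=0 col=0 char='n'
After 5 (j): row=1 col=0 char='r'
After 6 (k): row=0 col=0 char='n'
After 7 (j): row=1 col=0 char='r'
After 8 (b): row=0 col=6 char='r'
After 9 (w): row=1 col=0 char='r'

Answer: rock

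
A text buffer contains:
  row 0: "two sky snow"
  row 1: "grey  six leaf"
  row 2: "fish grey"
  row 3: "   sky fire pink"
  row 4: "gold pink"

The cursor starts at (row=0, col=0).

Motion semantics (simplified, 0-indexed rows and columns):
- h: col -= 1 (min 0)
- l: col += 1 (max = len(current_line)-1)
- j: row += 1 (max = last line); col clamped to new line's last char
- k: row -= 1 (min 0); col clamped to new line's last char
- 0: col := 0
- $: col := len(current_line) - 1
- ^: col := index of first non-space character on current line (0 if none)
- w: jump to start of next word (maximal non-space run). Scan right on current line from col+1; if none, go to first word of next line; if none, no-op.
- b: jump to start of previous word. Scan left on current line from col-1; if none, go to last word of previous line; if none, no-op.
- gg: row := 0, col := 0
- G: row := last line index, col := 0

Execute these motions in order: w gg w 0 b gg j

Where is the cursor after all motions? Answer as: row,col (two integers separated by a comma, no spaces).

After 1 (w): row=0 col=4 char='s'
After 2 (gg): row=0 col=0 char='t'
After 3 (w): row=0 col=4 char='s'
After 4 (0): row=0 col=0 char='t'
After 5 (b): row=0 col=0 char='t'
After 6 (gg): row=0 col=0 char='t'
After 7 (j): row=1 col=0 char='g'

Answer: 1,0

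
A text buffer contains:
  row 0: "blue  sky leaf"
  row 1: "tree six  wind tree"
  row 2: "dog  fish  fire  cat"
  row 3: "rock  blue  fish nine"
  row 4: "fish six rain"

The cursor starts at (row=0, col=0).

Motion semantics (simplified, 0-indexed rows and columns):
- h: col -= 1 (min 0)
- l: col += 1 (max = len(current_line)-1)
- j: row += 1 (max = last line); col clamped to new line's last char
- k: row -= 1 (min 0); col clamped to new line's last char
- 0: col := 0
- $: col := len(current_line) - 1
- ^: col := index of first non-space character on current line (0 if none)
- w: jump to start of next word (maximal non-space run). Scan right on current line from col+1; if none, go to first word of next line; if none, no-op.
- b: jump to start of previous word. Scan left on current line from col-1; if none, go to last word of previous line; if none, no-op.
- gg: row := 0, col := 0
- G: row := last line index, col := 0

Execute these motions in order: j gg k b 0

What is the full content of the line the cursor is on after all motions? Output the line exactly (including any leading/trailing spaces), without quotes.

After 1 (j): row=1 col=0 char='t'
After 2 (gg): row=0 col=0 char='b'
After 3 (k): row=0 col=0 char='b'
After 4 (b): row=0 col=0 char='b'
After 5 (0): row=0 col=0 char='b'

Answer: blue  sky leaf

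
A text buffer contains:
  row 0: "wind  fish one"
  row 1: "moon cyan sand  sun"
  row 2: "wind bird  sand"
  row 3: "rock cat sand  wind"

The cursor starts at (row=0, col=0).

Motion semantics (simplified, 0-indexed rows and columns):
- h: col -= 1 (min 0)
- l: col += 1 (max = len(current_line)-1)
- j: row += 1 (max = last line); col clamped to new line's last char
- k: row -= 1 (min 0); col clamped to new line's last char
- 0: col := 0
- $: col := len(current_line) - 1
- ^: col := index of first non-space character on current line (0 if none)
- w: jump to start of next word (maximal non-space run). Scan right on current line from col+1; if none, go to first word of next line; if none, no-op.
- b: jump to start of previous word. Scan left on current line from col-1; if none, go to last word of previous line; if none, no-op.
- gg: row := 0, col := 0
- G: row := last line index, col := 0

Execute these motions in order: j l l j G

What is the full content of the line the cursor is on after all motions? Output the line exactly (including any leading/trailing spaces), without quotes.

After 1 (j): row=1 col=0 char='m'
After 2 (l): row=1 col=1 char='o'
After 3 (l): row=1 col=2 char='o'
After 4 (j): row=2 col=2 char='n'
After 5 (G): row=3 col=0 char='r'

Answer: rock cat sand  wind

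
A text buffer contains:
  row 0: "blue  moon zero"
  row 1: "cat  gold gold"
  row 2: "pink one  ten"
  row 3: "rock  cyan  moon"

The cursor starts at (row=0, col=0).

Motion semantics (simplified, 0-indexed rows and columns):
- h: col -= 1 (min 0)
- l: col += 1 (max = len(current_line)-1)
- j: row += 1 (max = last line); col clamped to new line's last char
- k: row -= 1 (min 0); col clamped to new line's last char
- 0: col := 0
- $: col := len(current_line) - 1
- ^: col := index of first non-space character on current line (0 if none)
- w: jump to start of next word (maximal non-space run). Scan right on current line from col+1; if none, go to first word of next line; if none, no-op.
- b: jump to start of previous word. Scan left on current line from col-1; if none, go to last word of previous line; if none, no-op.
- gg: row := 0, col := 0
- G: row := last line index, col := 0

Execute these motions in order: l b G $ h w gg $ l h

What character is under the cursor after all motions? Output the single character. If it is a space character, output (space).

After 1 (l): row=0 col=1 char='l'
After 2 (b): row=0 col=0 char='b'
After 3 (G): row=3 col=0 char='r'
After 4 ($): row=3 col=15 char='n'
After 5 (h): row=3 col=14 char='o'
After 6 (w): row=3 col=14 char='o'
After 7 (gg): row=0 col=0 char='b'
After 8 ($): row=0 col=14 char='o'
After 9 (l): row=0 col=14 char='o'
After 10 (h): row=0 col=13 char='r'

Answer: r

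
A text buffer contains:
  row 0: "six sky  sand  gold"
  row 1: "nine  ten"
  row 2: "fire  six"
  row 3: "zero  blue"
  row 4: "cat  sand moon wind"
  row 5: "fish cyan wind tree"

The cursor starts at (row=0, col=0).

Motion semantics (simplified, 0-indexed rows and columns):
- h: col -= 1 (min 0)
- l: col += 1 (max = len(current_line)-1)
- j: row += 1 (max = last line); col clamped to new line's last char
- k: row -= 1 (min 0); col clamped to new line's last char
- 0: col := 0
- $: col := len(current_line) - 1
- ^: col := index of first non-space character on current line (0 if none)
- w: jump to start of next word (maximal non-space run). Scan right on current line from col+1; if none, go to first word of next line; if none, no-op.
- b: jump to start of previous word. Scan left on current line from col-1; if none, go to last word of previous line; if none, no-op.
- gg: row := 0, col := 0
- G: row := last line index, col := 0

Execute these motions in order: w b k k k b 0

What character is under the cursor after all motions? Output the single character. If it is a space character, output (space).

After 1 (w): row=0 col=4 char='s'
After 2 (b): row=0 col=0 char='s'
After 3 (k): row=0 col=0 char='s'
After 4 (k): row=0 col=0 char='s'
After 5 (k): row=0 col=0 char='s'
After 6 (b): row=0 col=0 char='s'
After 7 (0): row=0 col=0 char='s'

Answer: s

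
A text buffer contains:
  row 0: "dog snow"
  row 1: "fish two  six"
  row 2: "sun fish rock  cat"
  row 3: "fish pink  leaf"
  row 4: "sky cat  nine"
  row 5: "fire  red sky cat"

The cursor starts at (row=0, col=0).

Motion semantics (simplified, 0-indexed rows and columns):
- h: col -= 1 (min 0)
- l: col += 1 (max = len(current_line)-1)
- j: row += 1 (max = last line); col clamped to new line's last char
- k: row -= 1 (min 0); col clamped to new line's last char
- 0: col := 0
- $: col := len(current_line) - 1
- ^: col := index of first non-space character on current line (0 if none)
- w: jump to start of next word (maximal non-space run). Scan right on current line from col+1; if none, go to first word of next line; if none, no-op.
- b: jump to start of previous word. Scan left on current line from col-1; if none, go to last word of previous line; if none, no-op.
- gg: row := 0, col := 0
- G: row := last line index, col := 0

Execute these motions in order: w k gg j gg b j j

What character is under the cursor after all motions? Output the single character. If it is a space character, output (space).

After 1 (w): row=0 col=4 char='s'
After 2 (k): row=0 col=4 char='s'
After 3 (gg): row=0 col=0 char='d'
After 4 (j): row=1 col=0 char='f'
After 5 (gg): row=0 col=0 char='d'
After 6 (b): row=0 col=0 char='d'
After 7 (j): row=1 col=0 char='f'
After 8 (j): row=2 col=0 char='s'

Answer: s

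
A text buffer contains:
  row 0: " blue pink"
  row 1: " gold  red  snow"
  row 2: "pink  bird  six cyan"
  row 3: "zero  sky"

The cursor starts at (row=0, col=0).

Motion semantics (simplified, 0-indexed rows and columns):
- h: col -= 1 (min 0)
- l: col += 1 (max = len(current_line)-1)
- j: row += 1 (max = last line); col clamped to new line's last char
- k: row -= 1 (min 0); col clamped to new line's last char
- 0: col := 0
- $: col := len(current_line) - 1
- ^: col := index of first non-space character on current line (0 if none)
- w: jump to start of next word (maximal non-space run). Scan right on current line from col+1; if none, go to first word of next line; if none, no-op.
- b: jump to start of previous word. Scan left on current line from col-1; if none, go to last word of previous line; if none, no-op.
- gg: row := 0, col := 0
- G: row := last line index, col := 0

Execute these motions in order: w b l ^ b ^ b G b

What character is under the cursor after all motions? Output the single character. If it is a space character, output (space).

After 1 (w): row=0 col=1 char='b'
After 2 (b): row=0 col=1 char='b'
After 3 (l): row=0 col=2 char='l'
After 4 (^): row=0 col=1 char='b'
After 5 (b): row=0 col=1 char='b'
After 6 (^): row=0 col=1 char='b'
After 7 (b): row=0 col=1 char='b'
After 8 (G): row=3 col=0 char='z'
After 9 (b): row=2 col=16 char='c'

Answer: c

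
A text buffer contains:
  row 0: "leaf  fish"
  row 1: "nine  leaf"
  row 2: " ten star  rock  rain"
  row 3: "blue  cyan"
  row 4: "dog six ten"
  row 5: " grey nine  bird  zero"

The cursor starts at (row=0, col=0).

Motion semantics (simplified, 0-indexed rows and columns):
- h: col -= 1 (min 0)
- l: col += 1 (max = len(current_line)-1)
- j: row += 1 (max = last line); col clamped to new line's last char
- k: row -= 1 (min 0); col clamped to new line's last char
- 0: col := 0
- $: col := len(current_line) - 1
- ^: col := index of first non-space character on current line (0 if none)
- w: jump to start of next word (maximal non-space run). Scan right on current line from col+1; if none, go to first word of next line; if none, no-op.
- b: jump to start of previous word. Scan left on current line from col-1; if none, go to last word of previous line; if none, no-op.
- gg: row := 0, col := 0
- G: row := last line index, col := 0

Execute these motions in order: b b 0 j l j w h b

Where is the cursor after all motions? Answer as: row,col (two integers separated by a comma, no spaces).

After 1 (b): row=0 col=0 char='l'
After 2 (b): row=0 col=0 char='l'
After 3 (0): row=0 col=0 char='l'
After 4 (j): row=1 col=0 char='n'
After 5 (l): row=1 col=1 char='i'
After 6 (j): row=2 col=1 char='t'
After 7 (w): row=2 col=5 char='s'
After 8 (h): row=2 col=4 char='_'
After 9 (b): row=2 col=1 char='t'

Answer: 2,1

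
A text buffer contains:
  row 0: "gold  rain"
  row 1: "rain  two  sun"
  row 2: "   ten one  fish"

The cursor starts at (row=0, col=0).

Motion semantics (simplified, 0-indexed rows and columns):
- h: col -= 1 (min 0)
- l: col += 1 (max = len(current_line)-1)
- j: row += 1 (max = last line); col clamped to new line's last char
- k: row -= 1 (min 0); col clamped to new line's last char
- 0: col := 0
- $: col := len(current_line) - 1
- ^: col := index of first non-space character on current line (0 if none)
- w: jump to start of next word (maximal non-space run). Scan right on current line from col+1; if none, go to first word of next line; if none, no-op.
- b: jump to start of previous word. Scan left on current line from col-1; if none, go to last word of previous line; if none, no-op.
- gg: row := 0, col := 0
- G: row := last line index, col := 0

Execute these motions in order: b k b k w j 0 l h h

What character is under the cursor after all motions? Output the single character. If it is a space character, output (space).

After 1 (b): row=0 col=0 char='g'
After 2 (k): row=0 col=0 char='g'
After 3 (b): row=0 col=0 char='g'
After 4 (k): row=0 col=0 char='g'
After 5 (w): row=0 col=6 char='r'
After 6 (j): row=1 col=6 char='t'
After 7 (0): row=1 col=0 char='r'
After 8 (l): row=1 col=1 char='a'
After 9 (h): row=1 col=0 char='r'
After 10 (h): row=1 col=0 char='r'

Answer: r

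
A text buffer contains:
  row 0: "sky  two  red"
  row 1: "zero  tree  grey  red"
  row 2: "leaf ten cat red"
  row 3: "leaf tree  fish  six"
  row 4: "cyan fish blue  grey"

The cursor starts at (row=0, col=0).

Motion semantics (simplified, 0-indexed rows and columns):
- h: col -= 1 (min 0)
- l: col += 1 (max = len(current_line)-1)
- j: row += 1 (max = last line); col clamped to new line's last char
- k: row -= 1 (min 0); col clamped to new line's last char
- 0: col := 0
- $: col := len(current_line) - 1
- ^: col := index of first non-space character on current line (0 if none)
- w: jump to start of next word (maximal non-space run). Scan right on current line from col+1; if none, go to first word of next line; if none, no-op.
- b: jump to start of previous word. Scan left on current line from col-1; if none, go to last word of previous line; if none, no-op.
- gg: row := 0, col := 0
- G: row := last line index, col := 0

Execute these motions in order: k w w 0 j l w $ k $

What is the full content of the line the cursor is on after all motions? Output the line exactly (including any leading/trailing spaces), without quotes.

After 1 (k): row=0 col=0 char='s'
After 2 (w): row=0 col=5 char='t'
After 3 (w): row=0 col=10 char='r'
After 4 (0): row=0 col=0 char='s'
After 5 (j): row=1 col=0 char='z'
After 6 (l): row=1 col=1 char='e'
After 7 (w): row=1 col=6 char='t'
After 8 ($): row=1 col=20 char='d'
After 9 (k): row=0 col=12 char='d'
After 10 ($): row=0 col=12 char='d'

Answer: sky  two  red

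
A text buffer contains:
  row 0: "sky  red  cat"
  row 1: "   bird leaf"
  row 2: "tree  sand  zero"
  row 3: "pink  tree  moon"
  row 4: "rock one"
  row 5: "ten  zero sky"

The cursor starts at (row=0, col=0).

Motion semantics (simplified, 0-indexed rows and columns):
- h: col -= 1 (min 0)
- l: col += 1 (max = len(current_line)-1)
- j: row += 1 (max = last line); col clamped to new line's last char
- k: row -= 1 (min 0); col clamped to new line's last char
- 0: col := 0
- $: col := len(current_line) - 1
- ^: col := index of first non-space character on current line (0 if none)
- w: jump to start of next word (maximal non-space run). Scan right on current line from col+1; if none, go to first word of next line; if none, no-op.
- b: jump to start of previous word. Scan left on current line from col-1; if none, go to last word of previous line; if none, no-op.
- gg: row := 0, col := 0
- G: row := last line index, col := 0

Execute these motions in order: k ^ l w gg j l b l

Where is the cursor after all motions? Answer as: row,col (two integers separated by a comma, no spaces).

After 1 (k): row=0 col=0 char='s'
After 2 (^): row=0 col=0 char='s'
After 3 (l): row=0 col=1 char='k'
After 4 (w): row=0 col=5 char='r'
After 5 (gg): row=0 col=0 char='s'
After 6 (j): row=1 col=0 char='_'
After 7 (l): row=1 col=1 char='_'
After 8 (b): row=0 col=10 char='c'
After 9 (l): row=0 col=11 char='a'

Answer: 0,11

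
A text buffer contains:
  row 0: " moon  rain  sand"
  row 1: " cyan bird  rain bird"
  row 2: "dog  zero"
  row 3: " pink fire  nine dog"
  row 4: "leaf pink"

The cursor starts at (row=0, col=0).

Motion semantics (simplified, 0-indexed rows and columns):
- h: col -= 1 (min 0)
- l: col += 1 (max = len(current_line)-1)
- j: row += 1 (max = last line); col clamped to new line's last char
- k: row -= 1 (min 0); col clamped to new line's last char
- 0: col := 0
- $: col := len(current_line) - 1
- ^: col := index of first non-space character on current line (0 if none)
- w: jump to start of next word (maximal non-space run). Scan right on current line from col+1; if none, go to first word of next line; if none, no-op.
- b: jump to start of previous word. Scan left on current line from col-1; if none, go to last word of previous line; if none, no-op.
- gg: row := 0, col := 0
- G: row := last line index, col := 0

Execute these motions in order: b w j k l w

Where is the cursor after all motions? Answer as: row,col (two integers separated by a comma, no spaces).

Answer: 0,7

Derivation:
After 1 (b): row=0 col=0 char='_'
After 2 (w): row=0 col=1 char='m'
After 3 (j): row=1 col=1 char='c'
After 4 (k): row=0 col=1 char='m'
After 5 (l): row=0 col=2 char='o'
After 6 (w): row=0 col=7 char='r'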